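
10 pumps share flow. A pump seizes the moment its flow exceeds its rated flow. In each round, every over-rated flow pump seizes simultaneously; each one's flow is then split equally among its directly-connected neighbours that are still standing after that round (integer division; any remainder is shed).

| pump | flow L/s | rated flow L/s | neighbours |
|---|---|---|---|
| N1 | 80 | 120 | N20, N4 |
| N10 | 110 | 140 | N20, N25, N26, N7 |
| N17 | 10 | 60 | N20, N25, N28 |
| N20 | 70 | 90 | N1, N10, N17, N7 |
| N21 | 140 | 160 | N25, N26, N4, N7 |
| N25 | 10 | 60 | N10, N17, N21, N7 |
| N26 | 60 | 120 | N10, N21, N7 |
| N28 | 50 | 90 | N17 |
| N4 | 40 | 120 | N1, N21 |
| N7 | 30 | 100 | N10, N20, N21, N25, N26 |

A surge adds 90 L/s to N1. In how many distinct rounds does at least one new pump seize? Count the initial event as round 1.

4

Round 1 — N1 at 170 > 120. N1 seizes.
  N1 sheds 170 L/s to N20, N4: 85 each.
    N20: 70+85 = 155 > 90
    N4: 40+85 = 125 > 120
Round 2 — N20, N4 seize.
  N20 sheds 155 L/s to N10, N17, N7: 51 each (2 lost).
    N10: 110+51 = 161 > 140
    N17: 10+51 = 61 > 60
    N7: 30+51 = 81 ≤ 100
  N4 sheds 125 L/s to N21: 125 each.
    N21: 140+125 = 265 > 160
Round 3 — N10, N17, N21 seize.
  N10 sheds 161 L/s to N25, N26, N7: 53 each (2 lost).
    N25: 10+53 = 63 > 60
    N26: 60+53 = 113 ≤ 120
    N7: 81+53 = 134 > 100
  N17 sheds 61 L/s to N25, N28: 30 each (1 lost).
    N25: 63+30 = 93 > 60
    N28: 50+30 = 80 ≤ 90
  N21 sheds 265 L/s to N25, N26, N7: 88 each (1 lost).
    N25: 93+88 = 181 > 60
    N26: 113+88 = 201 > 120
    N7: 134+88 = 222 > 100
Round 4 — N25, N26, N7 seize.
  N25 sheds 181 L/s: no online neighbours, lost.
  N26 sheds 201 L/s: no online neighbours, lost.
  N7 sheds 222 L/s: no online neighbours, lost.
No further seizures.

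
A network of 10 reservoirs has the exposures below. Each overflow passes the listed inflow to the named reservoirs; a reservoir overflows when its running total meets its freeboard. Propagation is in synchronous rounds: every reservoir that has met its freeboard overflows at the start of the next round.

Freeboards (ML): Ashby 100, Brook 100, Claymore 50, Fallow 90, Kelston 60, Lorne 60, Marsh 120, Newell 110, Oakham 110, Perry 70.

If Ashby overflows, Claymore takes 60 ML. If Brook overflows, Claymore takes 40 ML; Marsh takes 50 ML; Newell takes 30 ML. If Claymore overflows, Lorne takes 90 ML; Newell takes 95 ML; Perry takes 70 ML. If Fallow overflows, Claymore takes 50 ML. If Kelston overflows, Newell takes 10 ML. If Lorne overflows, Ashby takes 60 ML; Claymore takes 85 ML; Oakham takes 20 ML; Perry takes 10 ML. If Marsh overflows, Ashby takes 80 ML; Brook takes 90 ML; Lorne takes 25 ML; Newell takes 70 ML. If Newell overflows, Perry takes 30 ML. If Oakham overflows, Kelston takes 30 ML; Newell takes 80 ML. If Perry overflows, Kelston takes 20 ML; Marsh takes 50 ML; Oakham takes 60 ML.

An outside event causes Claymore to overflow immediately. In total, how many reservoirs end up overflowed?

Round 1 — Claymore overflows (initial).
  Lorne: +90 → 90 ≥ 60
  Newell: +95 → 95 < 110
  Perry: +70 → 70 ≥ 70
Round 2 — Lorne, Perry overflow.
  Ashby: +60 → 60 < 100
  Kelston: +20 → 20 < 60
  Marsh: +50 → 50 < 120
  Oakham: +20+60 → 80 < 110
No further overflows.

3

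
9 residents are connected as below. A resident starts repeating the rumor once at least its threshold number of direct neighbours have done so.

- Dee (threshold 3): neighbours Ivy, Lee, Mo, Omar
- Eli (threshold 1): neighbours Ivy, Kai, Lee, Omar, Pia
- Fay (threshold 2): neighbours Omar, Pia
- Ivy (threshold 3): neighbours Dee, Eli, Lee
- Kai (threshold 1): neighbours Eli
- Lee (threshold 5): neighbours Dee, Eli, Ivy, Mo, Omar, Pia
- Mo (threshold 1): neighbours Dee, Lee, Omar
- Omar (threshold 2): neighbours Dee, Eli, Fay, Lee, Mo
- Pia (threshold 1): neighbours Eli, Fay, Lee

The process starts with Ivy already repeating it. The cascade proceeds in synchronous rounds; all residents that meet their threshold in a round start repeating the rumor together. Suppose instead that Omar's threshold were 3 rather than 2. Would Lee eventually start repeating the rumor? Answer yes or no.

With Omar's threshold at 3:
Round 1 — Ivy starts repeating the rumor (initial).
Round 2 — checking thresholds:
  Dee: 1 of 4 neighbours < 3, holds.
  Eli: 1 of 5 neighbours ≥ 1, starts repeating the rumor.
  Lee: 1 of 6 neighbours < 5, holds.
Round 3 — checking thresholds:
  Dee: 1 of 4 neighbours < 3, holds.
  Kai: 1 of 1 neighbours ≥ 1, starts repeating the rumor.
  Lee: 2 of 6 neighbours < 5, holds.
  Omar: 1 of 5 neighbours < 3, holds.
  Pia: 1 of 3 neighbours ≥ 1, starts repeating the rumor.
Round 4 — no new spreads; cascade stops.

no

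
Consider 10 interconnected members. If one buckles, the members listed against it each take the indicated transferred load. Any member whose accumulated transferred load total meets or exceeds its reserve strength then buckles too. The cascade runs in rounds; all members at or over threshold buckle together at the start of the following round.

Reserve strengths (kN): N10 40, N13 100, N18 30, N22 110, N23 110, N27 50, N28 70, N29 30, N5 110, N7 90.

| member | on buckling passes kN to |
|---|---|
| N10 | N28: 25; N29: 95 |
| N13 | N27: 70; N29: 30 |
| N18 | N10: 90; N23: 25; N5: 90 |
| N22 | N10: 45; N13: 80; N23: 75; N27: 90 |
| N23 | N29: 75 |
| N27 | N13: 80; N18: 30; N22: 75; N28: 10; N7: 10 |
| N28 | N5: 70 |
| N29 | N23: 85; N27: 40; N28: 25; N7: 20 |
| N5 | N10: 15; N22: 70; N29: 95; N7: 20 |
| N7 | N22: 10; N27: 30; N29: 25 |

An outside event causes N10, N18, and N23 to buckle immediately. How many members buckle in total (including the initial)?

4

Round 1 — N10, N18, N23 buckle (initial).
  N28: +25 → 25 < 70
  N29: +95+75 → 170 ≥ 30
  N5: +90 → 90 < 110
Round 2 — N29 buckles.
  N27: +40 → 40 < 50
  N28: +25 → 50 < 70
  N7: +20 → 20 < 90
No further bucklings.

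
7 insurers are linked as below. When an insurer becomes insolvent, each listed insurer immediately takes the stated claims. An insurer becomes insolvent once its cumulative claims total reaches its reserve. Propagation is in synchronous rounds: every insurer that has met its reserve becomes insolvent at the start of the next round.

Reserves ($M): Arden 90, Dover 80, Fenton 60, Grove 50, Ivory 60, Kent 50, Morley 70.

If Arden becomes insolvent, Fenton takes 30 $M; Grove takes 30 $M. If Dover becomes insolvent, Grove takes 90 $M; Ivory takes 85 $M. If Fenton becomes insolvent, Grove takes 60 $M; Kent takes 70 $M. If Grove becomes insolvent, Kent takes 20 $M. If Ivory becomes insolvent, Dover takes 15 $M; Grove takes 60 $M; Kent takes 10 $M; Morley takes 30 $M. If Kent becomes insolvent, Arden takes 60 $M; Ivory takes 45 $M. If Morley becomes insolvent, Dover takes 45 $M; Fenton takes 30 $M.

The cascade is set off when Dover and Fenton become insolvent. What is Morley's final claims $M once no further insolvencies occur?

30

Round 1 — Dover, Fenton become insolvent (initial).
  Grove: +90+60 → 150 ≥ 50
  Ivory: +85 → 85 ≥ 60
  Kent: +70 → 70 ≥ 50
Round 2 — Grove, Ivory, Kent become insolvent.
  Arden: +60 → 60 < 90
  Morley: +30 → 30 < 70
No further insolvencies.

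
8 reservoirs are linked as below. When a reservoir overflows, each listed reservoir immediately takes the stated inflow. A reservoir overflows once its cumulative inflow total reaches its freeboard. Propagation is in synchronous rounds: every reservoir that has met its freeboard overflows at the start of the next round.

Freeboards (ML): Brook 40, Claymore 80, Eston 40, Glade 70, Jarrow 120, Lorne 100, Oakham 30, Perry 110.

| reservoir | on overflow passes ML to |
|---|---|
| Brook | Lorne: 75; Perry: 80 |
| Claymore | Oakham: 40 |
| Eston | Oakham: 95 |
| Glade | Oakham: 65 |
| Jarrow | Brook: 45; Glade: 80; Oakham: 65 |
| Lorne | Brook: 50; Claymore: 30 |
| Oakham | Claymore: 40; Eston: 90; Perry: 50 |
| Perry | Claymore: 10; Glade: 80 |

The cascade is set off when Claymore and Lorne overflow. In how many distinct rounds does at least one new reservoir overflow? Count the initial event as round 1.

Round 1 — Claymore, Lorne overflow (initial).
  Brook: +50 → 50 ≥ 40
  Oakham: +40 → 40 ≥ 30
Round 2 — Brook, Oakham overflow.
  Eston: +90 → 90 ≥ 40
  Perry: +80+50 → 130 ≥ 110
Round 3 — Eston, Perry overflow.
  Glade: +80 → 80 ≥ 70
Round 4 — Glade overflows.
No further overflows.

4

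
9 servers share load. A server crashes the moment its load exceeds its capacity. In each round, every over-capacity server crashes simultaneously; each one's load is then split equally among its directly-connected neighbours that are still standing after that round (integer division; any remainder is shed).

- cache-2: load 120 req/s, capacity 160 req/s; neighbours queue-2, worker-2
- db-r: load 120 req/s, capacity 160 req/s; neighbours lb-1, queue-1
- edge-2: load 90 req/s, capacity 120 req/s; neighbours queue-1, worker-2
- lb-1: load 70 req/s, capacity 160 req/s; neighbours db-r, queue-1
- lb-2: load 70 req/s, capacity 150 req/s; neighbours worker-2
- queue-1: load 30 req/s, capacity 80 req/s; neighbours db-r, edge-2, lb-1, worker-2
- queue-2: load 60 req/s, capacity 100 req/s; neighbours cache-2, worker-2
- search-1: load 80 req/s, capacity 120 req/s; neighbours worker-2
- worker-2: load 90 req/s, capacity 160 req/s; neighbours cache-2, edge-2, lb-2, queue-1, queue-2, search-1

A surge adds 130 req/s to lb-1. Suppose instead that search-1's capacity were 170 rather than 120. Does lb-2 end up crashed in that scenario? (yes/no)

With search-1's capacity at 170:
Round 1 — lb-1 at 200 > 160. lb-1 crashes.
  lb-1 sheds 200 req/s to db-r, queue-1: 100 each.
    db-r: 120+100 = 220 > 160
    queue-1: 30+100 = 130 > 80
Round 2 — db-r, queue-1 crash.
  db-r sheds 220 req/s: no online neighbours, lost.
  queue-1 sheds 130 req/s to edge-2, worker-2: 65 each.
    edge-2: 90+65 = 155 > 120
    worker-2: 90+65 = 155 ≤ 160
Round 3 — edge-2 crashes.
  edge-2 sheds 155 req/s to worker-2: 155 each.
    worker-2: 155+155 = 310 > 160
Round 4 — worker-2 crashes.
  worker-2 sheds 310 req/s to cache-2, lb-2, queue-2, search-1: 77 each (2 lost).
    cache-2: 120+77 = 197 > 160
    lb-2: 70+77 = 147 ≤ 150
    queue-2: 60+77 = 137 > 100
    search-1: 80+77 = 157 ≤ 170
Round 5 — cache-2, queue-2 crash.
  cache-2 sheds 197 req/s: no online neighbours, lost.
  queue-2 sheds 137 req/s: no online neighbours, lost.
No further crashes.

no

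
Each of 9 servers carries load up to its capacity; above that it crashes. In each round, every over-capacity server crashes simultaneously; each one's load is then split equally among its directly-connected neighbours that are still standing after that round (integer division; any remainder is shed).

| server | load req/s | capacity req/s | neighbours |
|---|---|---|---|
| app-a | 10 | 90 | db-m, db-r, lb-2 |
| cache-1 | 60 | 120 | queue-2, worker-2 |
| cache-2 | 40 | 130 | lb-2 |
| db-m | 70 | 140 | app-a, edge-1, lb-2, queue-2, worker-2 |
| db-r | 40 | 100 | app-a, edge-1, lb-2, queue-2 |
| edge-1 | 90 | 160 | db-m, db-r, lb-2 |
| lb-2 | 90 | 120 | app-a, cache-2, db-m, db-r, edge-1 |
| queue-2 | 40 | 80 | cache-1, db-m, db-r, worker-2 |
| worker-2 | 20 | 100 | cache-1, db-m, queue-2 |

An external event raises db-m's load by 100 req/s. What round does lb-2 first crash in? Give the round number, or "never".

2

Round 1 — db-m at 170 > 140. db-m crashes.
  db-m sheds 170 req/s to app-a, edge-1, lb-2, queue-2, worker-2: 34 each.
    app-a: 10+34 = 44 ≤ 90
    edge-1: 90+34 = 124 ≤ 160
    lb-2: 90+34 = 124 > 120
    queue-2: 40+34 = 74 ≤ 80
    worker-2: 20+34 = 54 ≤ 100
Round 2 — lb-2 crashes.
  lb-2 sheds 124 req/s to app-a, cache-2, db-r, edge-1: 31 each.
    app-a: 44+31 = 75 ≤ 90
    cache-2: 40+31 = 71 ≤ 130
    db-r: 40+31 = 71 ≤ 100
    edge-1: 124+31 = 155 ≤ 160
No further crashes.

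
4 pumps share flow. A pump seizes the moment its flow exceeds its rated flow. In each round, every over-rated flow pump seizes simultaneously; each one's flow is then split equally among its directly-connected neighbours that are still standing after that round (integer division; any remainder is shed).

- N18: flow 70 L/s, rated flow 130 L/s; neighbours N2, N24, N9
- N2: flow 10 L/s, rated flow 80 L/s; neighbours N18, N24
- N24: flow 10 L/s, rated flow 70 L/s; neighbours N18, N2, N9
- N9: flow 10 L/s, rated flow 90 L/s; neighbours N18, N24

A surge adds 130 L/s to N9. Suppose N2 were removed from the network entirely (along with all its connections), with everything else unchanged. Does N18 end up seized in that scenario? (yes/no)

yes

With N2 removed:
Round 1 — N9 at 140 > 90. N9 seizes.
  N9 sheds 140 L/s to N18, N24: 70 each.
    N18: 70+70 = 140 > 130
    N24: 10+70 = 80 > 70
Round 2 — N18, N24 seize.
  N18 sheds 140 L/s: no online neighbours, lost.
  N24 sheds 80 L/s: no online neighbours, lost.
No further seizures.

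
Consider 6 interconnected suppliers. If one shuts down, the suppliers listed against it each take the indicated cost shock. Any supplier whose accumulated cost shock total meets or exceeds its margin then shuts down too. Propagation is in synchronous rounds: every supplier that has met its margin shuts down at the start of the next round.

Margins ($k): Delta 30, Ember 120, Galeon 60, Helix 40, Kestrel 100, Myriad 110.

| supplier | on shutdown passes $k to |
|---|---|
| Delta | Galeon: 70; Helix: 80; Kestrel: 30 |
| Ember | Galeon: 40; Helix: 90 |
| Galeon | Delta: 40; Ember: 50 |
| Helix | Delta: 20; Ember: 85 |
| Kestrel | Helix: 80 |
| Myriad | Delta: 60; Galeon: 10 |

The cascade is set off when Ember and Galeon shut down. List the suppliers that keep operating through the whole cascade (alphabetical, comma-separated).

Round 1 — Ember, Galeon shut down (initial).
  Delta: +40 → 40 ≥ 30
  Helix: +90 → 90 ≥ 40
Round 2 — Delta, Helix shut down.
  Kestrel: +30 → 30 < 100
No further shutdowns.

Kestrel, Myriad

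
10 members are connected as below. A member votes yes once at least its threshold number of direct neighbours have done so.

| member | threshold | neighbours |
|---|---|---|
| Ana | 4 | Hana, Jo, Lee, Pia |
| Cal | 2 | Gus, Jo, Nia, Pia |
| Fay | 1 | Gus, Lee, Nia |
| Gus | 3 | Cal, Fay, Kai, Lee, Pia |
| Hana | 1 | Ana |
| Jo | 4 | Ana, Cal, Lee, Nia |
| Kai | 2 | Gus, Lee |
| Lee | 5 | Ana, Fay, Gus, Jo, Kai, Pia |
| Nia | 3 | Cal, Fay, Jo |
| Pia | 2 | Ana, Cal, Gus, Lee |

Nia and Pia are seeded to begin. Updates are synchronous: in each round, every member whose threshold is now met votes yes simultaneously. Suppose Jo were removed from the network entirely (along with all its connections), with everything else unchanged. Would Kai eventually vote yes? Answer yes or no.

With Jo removed:
Round 1 — Nia, Pia vote yes (initial).
Round 2 — checking thresholds:
  Ana: 1 of 3 neighbours < 4, below threshold.
  Cal: 2 of 3 neighbours ≥ 2, votes yes.
  Fay: 1 of 3 neighbours ≥ 1, votes yes.
  Gus: 1 of 5 neighbours < 3, below threshold.
  Lee: 1 of 5 neighbours < 5, below threshold.
Round 3 — checking thresholds:
  Ana: 1 of 3 neighbours < 4, below threshold.
  Gus: 3 of 5 neighbours ≥ 3, votes yes.
  Lee: 2 of 5 neighbours < 5, below threshold.
Round 4 — no new yes votes; cascade stops.

no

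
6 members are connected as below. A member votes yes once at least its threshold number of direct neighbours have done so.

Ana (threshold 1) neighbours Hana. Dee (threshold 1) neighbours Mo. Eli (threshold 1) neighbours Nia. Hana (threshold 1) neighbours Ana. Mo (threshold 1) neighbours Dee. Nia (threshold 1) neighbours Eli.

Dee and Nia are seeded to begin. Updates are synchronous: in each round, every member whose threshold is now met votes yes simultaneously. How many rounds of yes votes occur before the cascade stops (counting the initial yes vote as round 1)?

2

Round 1 — Dee, Nia vote yes (initial).
Round 2 — checking thresholds:
  Eli: 1 of 1 neighbours ≥ 1, votes yes.
  Mo: 1 of 1 neighbours ≥ 1, votes yes.
Round 3 — no new yes votes; cascade stops.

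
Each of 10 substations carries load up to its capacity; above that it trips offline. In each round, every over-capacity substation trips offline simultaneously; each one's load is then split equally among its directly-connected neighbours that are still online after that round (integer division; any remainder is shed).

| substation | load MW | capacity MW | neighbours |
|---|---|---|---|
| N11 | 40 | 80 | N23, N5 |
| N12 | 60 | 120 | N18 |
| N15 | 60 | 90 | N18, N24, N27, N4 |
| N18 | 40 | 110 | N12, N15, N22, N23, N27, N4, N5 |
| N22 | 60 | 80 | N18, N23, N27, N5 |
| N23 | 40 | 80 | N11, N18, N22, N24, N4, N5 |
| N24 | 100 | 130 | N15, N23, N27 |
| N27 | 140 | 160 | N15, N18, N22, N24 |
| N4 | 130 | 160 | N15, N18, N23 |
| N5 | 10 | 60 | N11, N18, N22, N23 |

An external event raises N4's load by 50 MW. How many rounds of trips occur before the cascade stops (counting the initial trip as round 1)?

5

Round 1 — N4 at 180 > 160. N4 trips offline.
  N4 sheds 180 MW to N15, N18, N23: 60 each.
    N15: 60+60 = 120 > 90
    N18: 40+60 = 100 ≤ 110
    N23: 40+60 = 100 > 80
Round 2 — N15, N23 trip offline.
  N15 sheds 120 MW to N18, N24, N27: 40 each.
    N18: 100+40 = 140 > 110
    N24: 100+40 = 140 > 130
    N27: 140+40 = 180 > 160
  N23 sheds 100 MW to N11, N18, N22, N24, N5: 20 each.
    N11: 40+20 = 60 ≤ 80
    N18: 140+20 = 160 > 110
    N22: 60+20 = 80 ≤ 80
    N24: 140+20 = 160 > 130
    N5: 10+20 = 30 ≤ 60
Round 3 — N18, N24, N27 trip offline.
  N18 sheds 160 MW to N12, N22, N5: 53 each (1 lost).
    N12: 60+53 = 113 ≤ 120
    N22: 80+53 = 133 > 80
    N5: 30+53 = 83 > 60
  N24 sheds 160 MW: no online neighbours, lost.
  N27 sheds 180 MW to N22: 180 each.
    N22: 133+180 = 313 > 80
Round 4 — N22, N5 trip offline.
  N22 sheds 313 MW: no online neighbours, lost.
  N5 sheds 83 MW to N11: 83 each.
    N11: 60+83 = 143 > 80
Round 5 — N11 trips offline.
  N11 sheds 143 MW: no online neighbours, lost.
No further trips.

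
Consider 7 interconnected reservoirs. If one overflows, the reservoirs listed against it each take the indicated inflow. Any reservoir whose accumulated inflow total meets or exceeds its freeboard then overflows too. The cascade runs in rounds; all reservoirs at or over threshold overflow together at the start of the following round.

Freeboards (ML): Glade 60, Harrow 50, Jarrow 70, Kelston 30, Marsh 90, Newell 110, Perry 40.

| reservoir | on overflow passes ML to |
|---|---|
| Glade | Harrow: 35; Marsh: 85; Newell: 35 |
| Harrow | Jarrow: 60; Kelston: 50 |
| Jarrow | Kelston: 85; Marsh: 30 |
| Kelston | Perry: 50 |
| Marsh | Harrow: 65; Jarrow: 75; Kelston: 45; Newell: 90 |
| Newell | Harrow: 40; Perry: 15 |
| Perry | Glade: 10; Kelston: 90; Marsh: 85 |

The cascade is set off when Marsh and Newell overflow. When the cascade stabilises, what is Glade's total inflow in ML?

Round 1 — Marsh, Newell overflow (initial).
  Harrow: +65+40 → 105 ≥ 50
  Jarrow: +75 → 75 ≥ 70
  Kelston: +45 → 45 ≥ 30
  Perry: +15 → 15 < 40
Round 2 — Harrow, Jarrow, Kelston overflow.
  Perry: +50 → 65 ≥ 40
Round 3 — Perry overflows.
  Glade: +10 → 10 < 60
No further overflows.

10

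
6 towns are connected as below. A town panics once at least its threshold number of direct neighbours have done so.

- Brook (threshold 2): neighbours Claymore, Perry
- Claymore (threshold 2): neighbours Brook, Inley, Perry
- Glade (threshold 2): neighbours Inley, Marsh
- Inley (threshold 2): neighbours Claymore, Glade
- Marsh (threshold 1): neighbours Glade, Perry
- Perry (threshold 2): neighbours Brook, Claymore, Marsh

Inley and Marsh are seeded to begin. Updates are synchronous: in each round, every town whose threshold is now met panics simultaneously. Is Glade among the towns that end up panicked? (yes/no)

yes

Round 1 — Inley, Marsh panic (initial).
Round 2 — checking thresholds:
  Claymore: 1 of 3 neighbours < 2, not yet.
  Glade: 2 of 2 neighbours ≥ 2, panics.
  Perry: 1 of 3 neighbours < 2, not yet.
Round 3 — no new panics; cascade stops.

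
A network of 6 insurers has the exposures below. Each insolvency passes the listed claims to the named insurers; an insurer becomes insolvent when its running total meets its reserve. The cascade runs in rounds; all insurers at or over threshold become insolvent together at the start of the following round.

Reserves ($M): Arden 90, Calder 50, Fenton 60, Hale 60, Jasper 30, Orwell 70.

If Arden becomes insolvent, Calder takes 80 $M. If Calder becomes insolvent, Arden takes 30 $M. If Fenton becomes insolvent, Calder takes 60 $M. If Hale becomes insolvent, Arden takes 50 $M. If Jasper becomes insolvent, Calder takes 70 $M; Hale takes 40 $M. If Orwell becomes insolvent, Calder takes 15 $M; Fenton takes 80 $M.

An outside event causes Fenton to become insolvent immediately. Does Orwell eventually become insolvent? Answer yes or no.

no

Round 1 — Fenton becomes insolvent (initial).
  Calder: +60 → 60 ≥ 50
Round 2 — Calder becomes insolvent.
  Arden: +30 → 30 < 90
No further insolvencies.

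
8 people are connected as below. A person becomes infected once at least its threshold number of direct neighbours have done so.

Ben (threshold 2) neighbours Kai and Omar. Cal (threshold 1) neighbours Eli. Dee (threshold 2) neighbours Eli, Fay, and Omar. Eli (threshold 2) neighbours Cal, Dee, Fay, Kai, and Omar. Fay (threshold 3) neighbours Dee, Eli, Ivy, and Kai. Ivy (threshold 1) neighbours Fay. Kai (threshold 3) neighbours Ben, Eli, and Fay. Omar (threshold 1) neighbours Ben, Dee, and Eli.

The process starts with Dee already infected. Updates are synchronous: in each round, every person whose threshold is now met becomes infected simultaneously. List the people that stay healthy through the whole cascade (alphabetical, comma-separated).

Round 1 — Dee becomes infected (initial).
Round 2 — checking thresholds:
  Eli: 1 of 5 neighbours < 2, below threshold.
  Fay: 1 of 4 neighbours < 3, below threshold.
  Omar: 1 of 3 neighbours ≥ 1, becomes infected.
Round 3 — checking thresholds:
  Ben: 1 of 2 neighbours < 2, below threshold.
  Eli: 2 of 5 neighbours ≥ 2, becomes infected.
  Fay: 1 of 4 neighbours < 3, below threshold.
Round 4 — checking thresholds:
  Ben: 1 of 2 neighbours < 2, below threshold.
  Cal: 1 of 1 neighbours ≥ 1, becomes infected.
  Fay: 2 of 4 neighbours < 3, below threshold.
  Kai: 1 of 3 neighbours < 3, below threshold.
Round 5 — no new infections; cascade stops.

Ben, Fay, Ivy, Kai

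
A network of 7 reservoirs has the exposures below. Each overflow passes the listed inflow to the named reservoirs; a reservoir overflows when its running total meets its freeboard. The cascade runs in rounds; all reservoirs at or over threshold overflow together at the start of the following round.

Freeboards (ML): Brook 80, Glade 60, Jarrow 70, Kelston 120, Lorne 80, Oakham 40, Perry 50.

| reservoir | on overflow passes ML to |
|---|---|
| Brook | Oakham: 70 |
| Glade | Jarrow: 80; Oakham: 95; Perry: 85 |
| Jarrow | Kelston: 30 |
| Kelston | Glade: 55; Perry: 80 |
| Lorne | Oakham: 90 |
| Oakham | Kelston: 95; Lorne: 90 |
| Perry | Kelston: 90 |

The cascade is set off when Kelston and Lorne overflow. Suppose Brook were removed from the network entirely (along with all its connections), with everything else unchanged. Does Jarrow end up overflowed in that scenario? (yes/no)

With Brook removed:
Round 1 — Kelston, Lorne overflow (initial).
  Glade: +55 → 55 < 60
  Oakham: +90 → 90 ≥ 40
  Perry: +80 → 80 ≥ 50
Round 2 — Oakham, Perry overflow.
No further overflows.

no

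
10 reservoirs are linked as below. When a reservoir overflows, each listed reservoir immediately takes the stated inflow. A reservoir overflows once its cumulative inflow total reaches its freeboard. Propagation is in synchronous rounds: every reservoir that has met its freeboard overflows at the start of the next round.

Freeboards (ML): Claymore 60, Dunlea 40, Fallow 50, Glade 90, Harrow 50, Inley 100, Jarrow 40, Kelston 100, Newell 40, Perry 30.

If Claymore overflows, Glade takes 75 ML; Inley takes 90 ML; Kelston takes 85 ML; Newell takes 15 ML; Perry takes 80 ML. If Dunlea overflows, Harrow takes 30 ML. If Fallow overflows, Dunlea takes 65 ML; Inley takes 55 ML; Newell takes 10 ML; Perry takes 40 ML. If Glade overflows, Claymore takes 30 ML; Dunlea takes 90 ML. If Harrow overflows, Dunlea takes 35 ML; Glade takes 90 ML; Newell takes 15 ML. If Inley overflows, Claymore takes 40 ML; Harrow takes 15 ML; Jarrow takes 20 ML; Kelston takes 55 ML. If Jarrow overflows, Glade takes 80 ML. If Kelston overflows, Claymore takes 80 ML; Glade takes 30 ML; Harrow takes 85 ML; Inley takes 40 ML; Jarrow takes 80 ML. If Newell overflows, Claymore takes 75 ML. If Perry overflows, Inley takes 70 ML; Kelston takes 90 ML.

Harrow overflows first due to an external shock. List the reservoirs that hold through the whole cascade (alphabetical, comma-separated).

Claymore, Fallow, Inley, Jarrow, Kelston, Newell, Perry

Round 1 — Harrow overflows (initial).
  Dunlea: +35 → 35 < 40
  Glade: +90 → 90 ≥ 90
  Newell: +15 → 15 < 40
Round 2 — Glade overflows.
  Claymore: +30 → 30 < 60
  Dunlea: +90 → 125 ≥ 40
Round 3 — Dunlea overflows.
No further overflows.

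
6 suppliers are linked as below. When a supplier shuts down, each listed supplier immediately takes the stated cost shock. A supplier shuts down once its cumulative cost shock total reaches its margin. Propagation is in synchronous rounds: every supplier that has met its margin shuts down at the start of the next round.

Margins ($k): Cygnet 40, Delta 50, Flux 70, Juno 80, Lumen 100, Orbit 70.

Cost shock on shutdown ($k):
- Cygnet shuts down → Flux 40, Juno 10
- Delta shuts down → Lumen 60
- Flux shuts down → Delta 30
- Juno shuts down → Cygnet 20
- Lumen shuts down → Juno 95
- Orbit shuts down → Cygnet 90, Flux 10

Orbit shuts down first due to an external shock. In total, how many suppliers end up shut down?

2

Round 1 — Orbit shuts down (initial).
  Cygnet: +90 → 90 ≥ 40
  Flux: +10 → 10 < 70
Round 2 — Cygnet shuts down.
  Flux: +40 → 50 < 70
  Juno: +10 → 10 < 80
No further shutdowns.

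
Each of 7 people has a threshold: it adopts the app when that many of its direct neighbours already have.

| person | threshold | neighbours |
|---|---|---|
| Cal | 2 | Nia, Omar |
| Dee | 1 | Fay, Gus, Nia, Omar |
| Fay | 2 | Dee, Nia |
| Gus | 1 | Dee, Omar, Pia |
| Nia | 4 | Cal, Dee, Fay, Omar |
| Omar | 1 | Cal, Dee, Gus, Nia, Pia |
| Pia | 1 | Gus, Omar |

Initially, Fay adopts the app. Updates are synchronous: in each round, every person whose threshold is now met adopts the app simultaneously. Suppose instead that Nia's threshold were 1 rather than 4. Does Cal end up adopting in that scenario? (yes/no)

yes

With Nia's threshold at 1:
Round 1 — Fay adopts the app (initial).
Round 2 — checking thresholds:
  Dee: 1 of 4 neighbours ≥ 1, adopts the app.
  Nia: 1 of 4 neighbours ≥ 1, adopts the app.
Round 3 — checking thresholds:
  Cal: 1 of 2 neighbours < 2, below threshold.
  Gus: 1 of 3 neighbours ≥ 1, adopts the app.
  Omar: 2 of 5 neighbours ≥ 1, adopts the app.
Round 4 — checking thresholds:
  Cal: 2 of 2 neighbours ≥ 2, adopts the app.
  Pia: 2 of 2 neighbours ≥ 1, adopts the app.
Round 5 — no new adoptions; cascade stops.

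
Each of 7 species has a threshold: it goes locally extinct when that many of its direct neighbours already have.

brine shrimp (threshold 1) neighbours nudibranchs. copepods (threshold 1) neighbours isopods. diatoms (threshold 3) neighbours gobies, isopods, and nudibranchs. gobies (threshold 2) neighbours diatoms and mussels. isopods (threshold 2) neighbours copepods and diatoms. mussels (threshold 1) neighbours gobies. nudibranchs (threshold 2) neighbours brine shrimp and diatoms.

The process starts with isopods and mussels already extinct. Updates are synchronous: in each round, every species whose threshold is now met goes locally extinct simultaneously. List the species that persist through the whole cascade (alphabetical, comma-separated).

brine shrimp, diatoms, gobies, nudibranchs

Round 1 — isopods, mussels go locally extinct (initial).
Round 2 — checking thresholds:
  copepods: 1 of 1 neighbours ≥ 1, goes locally extinct.
  diatoms: 1 of 3 neighbours < 3, below threshold.
  gobies: 1 of 2 neighbours < 2, below threshold.
Round 3 — no new extinctions; cascade stops.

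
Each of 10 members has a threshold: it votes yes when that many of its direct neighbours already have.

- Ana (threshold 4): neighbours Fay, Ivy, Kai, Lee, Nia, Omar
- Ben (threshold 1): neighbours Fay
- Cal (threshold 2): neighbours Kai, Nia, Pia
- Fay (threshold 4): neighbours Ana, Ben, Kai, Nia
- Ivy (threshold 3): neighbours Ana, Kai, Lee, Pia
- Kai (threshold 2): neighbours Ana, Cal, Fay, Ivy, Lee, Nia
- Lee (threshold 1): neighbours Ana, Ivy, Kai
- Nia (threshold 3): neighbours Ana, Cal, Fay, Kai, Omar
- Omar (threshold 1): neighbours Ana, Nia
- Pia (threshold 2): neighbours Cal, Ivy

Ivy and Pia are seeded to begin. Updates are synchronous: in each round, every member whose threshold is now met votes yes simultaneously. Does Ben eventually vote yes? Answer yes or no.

Round 1 — Ivy, Pia vote yes (initial).
Round 2 — checking thresholds:
  Ana: 1 of 6 neighbours < 4, holds.
  Cal: 1 of 3 neighbours < 2, holds.
  Kai: 1 of 6 neighbours < 2, holds.
  Lee: 1 of 3 neighbours ≥ 1, votes yes.
Round 3 — checking thresholds:
  Ana: 2 of 6 neighbours < 4, holds.
  Cal: 1 of 3 neighbours < 2, holds.
  Kai: 2 of 6 neighbours ≥ 2, votes yes.
Round 4 — checking thresholds:
  Ana: 3 of 6 neighbours < 4, holds.
  Cal: 2 of 3 neighbours ≥ 2, votes yes.
  Fay: 1 of 4 neighbours < 4, holds.
  Nia: 1 of 5 neighbours < 3, holds.
Round 5 — no new yes votes; cascade stops.

no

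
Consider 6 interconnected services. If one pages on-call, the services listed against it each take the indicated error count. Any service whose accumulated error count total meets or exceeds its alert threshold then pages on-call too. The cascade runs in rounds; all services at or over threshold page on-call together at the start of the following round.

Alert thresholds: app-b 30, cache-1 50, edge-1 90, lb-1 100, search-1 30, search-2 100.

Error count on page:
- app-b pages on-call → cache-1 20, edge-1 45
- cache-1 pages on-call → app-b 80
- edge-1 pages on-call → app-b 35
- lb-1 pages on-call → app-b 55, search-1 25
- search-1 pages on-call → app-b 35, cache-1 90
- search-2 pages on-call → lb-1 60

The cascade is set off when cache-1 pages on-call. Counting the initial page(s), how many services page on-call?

Round 1 — cache-1 pages on-call (initial).
  app-b: +80 → 80 ≥ 30
Round 2 — app-b pages on-call.
  edge-1: +45 → 45 < 90
No further pages.

2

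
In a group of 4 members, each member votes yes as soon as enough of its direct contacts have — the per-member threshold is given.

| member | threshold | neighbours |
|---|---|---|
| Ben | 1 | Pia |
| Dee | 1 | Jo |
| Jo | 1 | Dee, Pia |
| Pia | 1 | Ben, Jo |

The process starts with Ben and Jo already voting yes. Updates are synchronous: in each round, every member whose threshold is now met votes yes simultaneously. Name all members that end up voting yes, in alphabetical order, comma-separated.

Round 1 — Ben, Jo vote yes (initial).
Round 2 — checking thresholds:
  Dee: 1 of 1 neighbours ≥ 1, votes yes.
  Pia: 2 of 2 neighbours ≥ 1, votes yes.
Round 3 — no new yes votes; cascade stops.

Ben, Dee, Jo, Pia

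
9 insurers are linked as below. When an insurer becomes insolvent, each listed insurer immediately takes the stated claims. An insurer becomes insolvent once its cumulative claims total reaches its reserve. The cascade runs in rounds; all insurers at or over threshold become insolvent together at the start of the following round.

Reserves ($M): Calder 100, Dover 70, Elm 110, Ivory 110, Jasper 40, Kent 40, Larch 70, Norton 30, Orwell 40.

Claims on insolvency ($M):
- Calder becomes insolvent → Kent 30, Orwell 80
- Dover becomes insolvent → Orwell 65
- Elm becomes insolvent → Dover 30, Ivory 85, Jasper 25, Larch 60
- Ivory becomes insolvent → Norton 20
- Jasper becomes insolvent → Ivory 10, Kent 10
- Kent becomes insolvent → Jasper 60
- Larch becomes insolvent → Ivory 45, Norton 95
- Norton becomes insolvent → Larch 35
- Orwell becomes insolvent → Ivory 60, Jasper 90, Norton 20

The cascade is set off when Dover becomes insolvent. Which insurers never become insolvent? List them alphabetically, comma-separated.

Calder, Elm, Ivory, Kent, Larch, Norton

Round 1 — Dover becomes insolvent (initial).
  Orwell: +65 → 65 ≥ 40
Round 2 — Orwell becomes insolvent.
  Ivory: +60 → 60 < 110
  Jasper: +90 → 90 ≥ 40
  Norton: +20 → 20 < 30
Round 3 — Jasper becomes insolvent.
  Ivory: +10 → 70 < 110
  Kent: +10 → 10 < 40
No further insolvencies.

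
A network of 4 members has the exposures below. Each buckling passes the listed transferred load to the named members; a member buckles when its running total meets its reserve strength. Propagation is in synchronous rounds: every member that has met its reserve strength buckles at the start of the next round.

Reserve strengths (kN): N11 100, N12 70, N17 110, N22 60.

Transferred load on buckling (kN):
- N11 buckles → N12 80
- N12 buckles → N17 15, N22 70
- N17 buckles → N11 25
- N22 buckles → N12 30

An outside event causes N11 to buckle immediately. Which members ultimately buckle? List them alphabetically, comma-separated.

Round 1 — N11 buckles (initial).
  N12: +80 → 80 ≥ 70
Round 2 — N12 buckles.
  N17: +15 → 15 < 110
  N22: +70 → 70 ≥ 60
Round 3 — N22 buckles.
No further bucklings.

N11, N12, N22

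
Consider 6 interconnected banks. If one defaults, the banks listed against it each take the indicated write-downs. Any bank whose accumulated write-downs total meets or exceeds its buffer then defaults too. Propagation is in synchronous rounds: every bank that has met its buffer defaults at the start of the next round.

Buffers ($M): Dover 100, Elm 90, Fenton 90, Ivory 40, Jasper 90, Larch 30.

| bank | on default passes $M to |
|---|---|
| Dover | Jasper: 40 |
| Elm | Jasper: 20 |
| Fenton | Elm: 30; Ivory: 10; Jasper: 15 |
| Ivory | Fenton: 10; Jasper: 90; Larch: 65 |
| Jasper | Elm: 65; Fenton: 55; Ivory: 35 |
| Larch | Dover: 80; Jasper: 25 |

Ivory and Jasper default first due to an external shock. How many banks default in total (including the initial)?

Round 1 — Ivory, Jasper default (initial).
  Elm: +65 → 65 < 90
  Fenton: +10+55 → 65 < 90
  Larch: +65 → 65 ≥ 30
Round 2 — Larch defaults.
  Dover: +80 → 80 < 100
No further defaults.

3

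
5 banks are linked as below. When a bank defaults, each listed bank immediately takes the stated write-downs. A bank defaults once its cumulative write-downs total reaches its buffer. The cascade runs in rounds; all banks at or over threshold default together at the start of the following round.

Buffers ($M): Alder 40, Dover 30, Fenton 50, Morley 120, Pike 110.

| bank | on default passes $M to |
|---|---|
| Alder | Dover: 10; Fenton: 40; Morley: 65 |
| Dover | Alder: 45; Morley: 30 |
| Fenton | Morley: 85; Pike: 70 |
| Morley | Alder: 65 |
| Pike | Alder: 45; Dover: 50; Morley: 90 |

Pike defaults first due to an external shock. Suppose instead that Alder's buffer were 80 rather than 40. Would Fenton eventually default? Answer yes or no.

With Alder's buffer at 80:
Round 1 — Pike defaults (initial).
  Alder: +45 → 45 < 80
  Dover: +50 → 50 ≥ 30
  Morley: +90 → 90 < 120
Round 2 — Dover defaults.
  Alder: +45 → 90 ≥ 80
  Morley: +30 → 120 ≥ 120
Round 3 — Alder, Morley default.
  Fenton: +40 → 40 < 50
No further defaults.

no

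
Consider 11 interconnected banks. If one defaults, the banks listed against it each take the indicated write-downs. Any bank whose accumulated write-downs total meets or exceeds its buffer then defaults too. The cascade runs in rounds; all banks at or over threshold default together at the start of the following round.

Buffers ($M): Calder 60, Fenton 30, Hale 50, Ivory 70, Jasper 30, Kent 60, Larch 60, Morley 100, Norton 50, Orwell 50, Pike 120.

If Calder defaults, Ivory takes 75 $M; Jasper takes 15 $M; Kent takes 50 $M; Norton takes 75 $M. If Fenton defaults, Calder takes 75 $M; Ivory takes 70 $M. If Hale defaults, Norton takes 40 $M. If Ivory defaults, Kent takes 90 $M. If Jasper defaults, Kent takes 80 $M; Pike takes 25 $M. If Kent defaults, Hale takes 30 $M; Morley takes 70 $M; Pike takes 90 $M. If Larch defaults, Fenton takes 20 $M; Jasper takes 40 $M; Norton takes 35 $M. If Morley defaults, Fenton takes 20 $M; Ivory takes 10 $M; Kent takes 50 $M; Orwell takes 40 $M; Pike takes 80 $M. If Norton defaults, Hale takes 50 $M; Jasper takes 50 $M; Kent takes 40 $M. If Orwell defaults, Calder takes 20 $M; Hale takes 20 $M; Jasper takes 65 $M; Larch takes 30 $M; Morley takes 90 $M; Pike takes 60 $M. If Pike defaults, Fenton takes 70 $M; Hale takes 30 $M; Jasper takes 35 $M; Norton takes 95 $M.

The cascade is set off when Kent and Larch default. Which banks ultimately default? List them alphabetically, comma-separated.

Round 1 — Kent, Larch default (initial).
  Fenton: +20 → 20 < 30
  Hale: +30 → 30 < 50
  Jasper: +40 → 40 ≥ 30
  Morley: +70 → 70 < 100
  Norton: +35 → 35 < 50
  Pike: +90 → 90 < 120
Round 2 — Jasper defaults.
  Pike: +25 → 115 < 120
No further defaults.

Jasper, Kent, Larch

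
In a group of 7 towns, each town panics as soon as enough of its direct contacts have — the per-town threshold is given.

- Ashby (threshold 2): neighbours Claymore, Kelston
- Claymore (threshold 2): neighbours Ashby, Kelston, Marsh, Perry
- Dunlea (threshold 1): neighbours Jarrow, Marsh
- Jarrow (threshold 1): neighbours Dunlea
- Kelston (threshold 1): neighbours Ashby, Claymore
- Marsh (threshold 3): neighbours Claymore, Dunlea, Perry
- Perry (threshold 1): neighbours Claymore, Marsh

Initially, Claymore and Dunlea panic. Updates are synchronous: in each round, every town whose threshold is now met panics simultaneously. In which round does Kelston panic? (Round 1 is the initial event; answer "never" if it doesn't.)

2

Round 1 — Claymore, Dunlea panic (initial).
Round 2 — checking thresholds:
  Ashby: 1 of 2 neighbours < 2, holds.
  Jarrow: 1 of 1 neighbours ≥ 1, panics.
  Kelston: 1 of 2 neighbours ≥ 1, panics.
  Marsh: 2 of 3 neighbours < 3, holds.
  Perry: 1 of 2 neighbours ≥ 1, panics.
Round 3 — checking thresholds:
  Ashby: 2 of 2 neighbours ≥ 2, panics.
  Marsh: 3 of 3 neighbours ≥ 3, panics.
Round 4 — no new panics; cascade stops.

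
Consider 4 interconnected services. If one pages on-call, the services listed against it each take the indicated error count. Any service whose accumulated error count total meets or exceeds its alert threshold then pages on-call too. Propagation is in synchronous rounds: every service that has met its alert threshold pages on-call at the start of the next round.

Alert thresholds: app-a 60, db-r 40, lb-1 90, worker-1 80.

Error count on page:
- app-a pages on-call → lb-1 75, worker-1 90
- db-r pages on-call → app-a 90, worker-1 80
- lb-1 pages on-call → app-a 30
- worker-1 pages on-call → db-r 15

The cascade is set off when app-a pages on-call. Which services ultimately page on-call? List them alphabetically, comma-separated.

Round 1 — app-a pages on-call (initial).
  lb-1: +75 → 75 < 90
  worker-1: +90 → 90 ≥ 80
Round 2 — worker-1 pages on-call.
  db-r: +15 → 15 < 40
No further pages.

app-a, worker-1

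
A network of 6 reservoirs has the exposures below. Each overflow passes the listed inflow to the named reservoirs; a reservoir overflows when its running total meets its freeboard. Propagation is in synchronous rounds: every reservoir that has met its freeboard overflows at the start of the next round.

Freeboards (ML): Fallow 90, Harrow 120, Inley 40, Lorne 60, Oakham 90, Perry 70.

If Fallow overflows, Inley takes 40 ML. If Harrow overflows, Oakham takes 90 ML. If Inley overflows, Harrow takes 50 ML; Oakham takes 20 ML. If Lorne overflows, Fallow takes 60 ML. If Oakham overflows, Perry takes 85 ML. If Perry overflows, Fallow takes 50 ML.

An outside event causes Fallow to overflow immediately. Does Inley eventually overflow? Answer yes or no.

Round 1 — Fallow overflows (initial).
  Inley: +40 → 40 ≥ 40
Round 2 — Inley overflows.
  Harrow: +50 → 50 < 120
  Oakham: +20 → 20 < 90
No further overflows.

yes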